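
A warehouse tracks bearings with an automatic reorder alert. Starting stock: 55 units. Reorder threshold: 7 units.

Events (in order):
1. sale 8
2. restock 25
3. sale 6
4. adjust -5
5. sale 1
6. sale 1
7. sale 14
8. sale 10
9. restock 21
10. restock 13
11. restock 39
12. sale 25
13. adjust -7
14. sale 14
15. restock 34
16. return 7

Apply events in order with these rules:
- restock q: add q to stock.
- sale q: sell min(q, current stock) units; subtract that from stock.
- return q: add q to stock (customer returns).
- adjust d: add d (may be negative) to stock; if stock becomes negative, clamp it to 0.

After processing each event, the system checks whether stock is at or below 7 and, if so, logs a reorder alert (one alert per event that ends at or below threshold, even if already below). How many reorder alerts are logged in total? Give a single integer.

Answer: 0

Derivation:
Processing events:
Start: stock = 55
  Event 1 (sale 8): sell min(8,55)=8. stock: 55 - 8 = 47. total_sold = 8
  Event 2 (restock 25): 47 + 25 = 72
  Event 3 (sale 6): sell min(6,72)=6. stock: 72 - 6 = 66. total_sold = 14
  Event 4 (adjust -5): 66 + -5 = 61
  Event 5 (sale 1): sell min(1,61)=1. stock: 61 - 1 = 60. total_sold = 15
  Event 6 (sale 1): sell min(1,60)=1. stock: 60 - 1 = 59. total_sold = 16
  Event 7 (sale 14): sell min(14,59)=14. stock: 59 - 14 = 45. total_sold = 30
  Event 8 (sale 10): sell min(10,45)=10. stock: 45 - 10 = 35. total_sold = 40
  Event 9 (restock 21): 35 + 21 = 56
  Event 10 (restock 13): 56 + 13 = 69
  Event 11 (restock 39): 69 + 39 = 108
  Event 12 (sale 25): sell min(25,108)=25. stock: 108 - 25 = 83. total_sold = 65
  Event 13 (adjust -7): 83 + -7 = 76
  Event 14 (sale 14): sell min(14,76)=14. stock: 76 - 14 = 62. total_sold = 79
  Event 15 (restock 34): 62 + 34 = 96
  Event 16 (return 7): 96 + 7 = 103
Final: stock = 103, total_sold = 79

Checking against threshold 7:
  After event 1: stock=47 > 7
  After event 2: stock=72 > 7
  After event 3: stock=66 > 7
  After event 4: stock=61 > 7
  After event 5: stock=60 > 7
  After event 6: stock=59 > 7
  After event 7: stock=45 > 7
  After event 8: stock=35 > 7
  After event 9: stock=56 > 7
  After event 10: stock=69 > 7
  After event 11: stock=108 > 7
  After event 12: stock=83 > 7
  After event 13: stock=76 > 7
  After event 14: stock=62 > 7
  After event 15: stock=96 > 7
  After event 16: stock=103 > 7
Alert events: []. Count = 0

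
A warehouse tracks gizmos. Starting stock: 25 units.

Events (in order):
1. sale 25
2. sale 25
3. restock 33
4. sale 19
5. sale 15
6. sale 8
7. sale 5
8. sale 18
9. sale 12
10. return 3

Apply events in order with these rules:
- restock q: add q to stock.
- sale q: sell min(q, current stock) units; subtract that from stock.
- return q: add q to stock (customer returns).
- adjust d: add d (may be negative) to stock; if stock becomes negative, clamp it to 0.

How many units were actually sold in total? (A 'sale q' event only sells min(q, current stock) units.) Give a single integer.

Answer: 58

Derivation:
Processing events:
Start: stock = 25
  Event 1 (sale 25): sell min(25,25)=25. stock: 25 - 25 = 0. total_sold = 25
  Event 2 (sale 25): sell min(25,0)=0. stock: 0 - 0 = 0. total_sold = 25
  Event 3 (restock 33): 0 + 33 = 33
  Event 4 (sale 19): sell min(19,33)=19. stock: 33 - 19 = 14. total_sold = 44
  Event 5 (sale 15): sell min(15,14)=14. stock: 14 - 14 = 0. total_sold = 58
  Event 6 (sale 8): sell min(8,0)=0. stock: 0 - 0 = 0. total_sold = 58
  Event 7 (sale 5): sell min(5,0)=0. stock: 0 - 0 = 0. total_sold = 58
  Event 8 (sale 18): sell min(18,0)=0. stock: 0 - 0 = 0. total_sold = 58
  Event 9 (sale 12): sell min(12,0)=0. stock: 0 - 0 = 0. total_sold = 58
  Event 10 (return 3): 0 + 3 = 3
Final: stock = 3, total_sold = 58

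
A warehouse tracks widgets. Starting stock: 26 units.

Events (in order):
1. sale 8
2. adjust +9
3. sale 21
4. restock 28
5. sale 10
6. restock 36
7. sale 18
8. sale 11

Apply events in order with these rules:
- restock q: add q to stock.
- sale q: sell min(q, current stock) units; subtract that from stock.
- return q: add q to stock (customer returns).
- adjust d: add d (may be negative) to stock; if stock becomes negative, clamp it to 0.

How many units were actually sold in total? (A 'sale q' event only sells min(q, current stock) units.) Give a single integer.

Processing events:
Start: stock = 26
  Event 1 (sale 8): sell min(8,26)=8. stock: 26 - 8 = 18. total_sold = 8
  Event 2 (adjust +9): 18 + 9 = 27
  Event 3 (sale 21): sell min(21,27)=21. stock: 27 - 21 = 6. total_sold = 29
  Event 4 (restock 28): 6 + 28 = 34
  Event 5 (sale 10): sell min(10,34)=10. stock: 34 - 10 = 24. total_sold = 39
  Event 6 (restock 36): 24 + 36 = 60
  Event 7 (sale 18): sell min(18,60)=18. stock: 60 - 18 = 42. total_sold = 57
  Event 8 (sale 11): sell min(11,42)=11. stock: 42 - 11 = 31. total_sold = 68
Final: stock = 31, total_sold = 68

Answer: 68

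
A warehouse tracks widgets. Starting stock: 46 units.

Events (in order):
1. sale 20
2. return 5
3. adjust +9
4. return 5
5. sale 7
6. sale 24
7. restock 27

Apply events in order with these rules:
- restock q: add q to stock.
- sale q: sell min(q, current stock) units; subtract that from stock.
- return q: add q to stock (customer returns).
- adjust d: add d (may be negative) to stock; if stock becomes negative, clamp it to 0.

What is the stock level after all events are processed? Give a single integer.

Processing events:
Start: stock = 46
  Event 1 (sale 20): sell min(20,46)=20. stock: 46 - 20 = 26. total_sold = 20
  Event 2 (return 5): 26 + 5 = 31
  Event 3 (adjust +9): 31 + 9 = 40
  Event 4 (return 5): 40 + 5 = 45
  Event 5 (sale 7): sell min(7,45)=7. stock: 45 - 7 = 38. total_sold = 27
  Event 6 (sale 24): sell min(24,38)=24. stock: 38 - 24 = 14. total_sold = 51
  Event 7 (restock 27): 14 + 27 = 41
Final: stock = 41, total_sold = 51

Answer: 41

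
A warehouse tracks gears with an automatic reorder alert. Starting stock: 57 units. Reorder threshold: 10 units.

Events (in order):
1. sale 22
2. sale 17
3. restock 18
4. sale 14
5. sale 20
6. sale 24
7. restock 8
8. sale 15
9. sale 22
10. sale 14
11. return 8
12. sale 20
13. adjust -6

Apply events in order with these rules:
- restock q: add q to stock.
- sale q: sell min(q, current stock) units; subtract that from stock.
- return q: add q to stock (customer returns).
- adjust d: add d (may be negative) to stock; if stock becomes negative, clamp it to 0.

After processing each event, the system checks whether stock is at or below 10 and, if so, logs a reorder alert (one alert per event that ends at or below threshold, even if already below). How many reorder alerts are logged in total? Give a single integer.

Processing events:
Start: stock = 57
  Event 1 (sale 22): sell min(22,57)=22. stock: 57 - 22 = 35. total_sold = 22
  Event 2 (sale 17): sell min(17,35)=17. stock: 35 - 17 = 18. total_sold = 39
  Event 3 (restock 18): 18 + 18 = 36
  Event 4 (sale 14): sell min(14,36)=14. stock: 36 - 14 = 22. total_sold = 53
  Event 5 (sale 20): sell min(20,22)=20. stock: 22 - 20 = 2. total_sold = 73
  Event 6 (sale 24): sell min(24,2)=2. stock: 2 - 2 = 0. total_sold = 75
  Event 7 (restock 8): 0 + 8 = 8
  Event 8 (sale 15): sell min(15,8)=8. stock: 8 - 8 = 0. total_sold = 83
  Event 9 (sale 22): sell min(22,0)=0. stock: 0 - 0 = 0. total_sold = 83
  Event 10 (sale 14): sell min(14,0)=0. stock: 0 - 0 = 0. total_sold = 83
  Event 11 (return 8): 0 + 8 = 8
  Event 12 (sale 20): sell min(20,8)=8. stock: 8 - 8 = 0. total_sold = 91
  Event 13 (adjust -6): 0 + -6 = 0 (clamped to 0)
Final: stock = 0, total_sold = 91

Checking against threshold 10:
  After event 1: stock=35 > 10
  After event 2: stock=18 > 10
  After event 3: stock=36 > 10
  After event 4: stock=22 > 10
  After event 5: stock=2 <= 10 -> ALERT
  After event 6: stock=0 <= 10 -> ALERT
  After event 7: stock=8 <= 10 -> ALERT
  After event 8: stock=0 <= 10 -> ALERT
  After event 9: stock=0 <= 10 -> ALERT
  After event 10: stock=0 <= 10 -> ALERT
  After event 11: stock=8 <= 10 -> ALERT
  After event 12: stock=0 <= 10 -> ALERT
  After event 13: stock=0 <= 10 -> ALERT
Alert events: [5, 6, 7, 8, 9, 10, 11, 12, 13]. Count = 9

Answer: 9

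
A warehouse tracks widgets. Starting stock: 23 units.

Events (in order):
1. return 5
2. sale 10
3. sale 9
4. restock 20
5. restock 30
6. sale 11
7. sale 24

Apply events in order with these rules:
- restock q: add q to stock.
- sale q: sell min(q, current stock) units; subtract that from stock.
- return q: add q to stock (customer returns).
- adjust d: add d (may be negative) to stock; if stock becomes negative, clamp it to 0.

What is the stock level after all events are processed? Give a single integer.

Answer: 24

Derivation:
Processing events:
Start: stock = 23
  Event 1 (return 5): 23 + 5 = 28
  Event 2 (sale 10): sell min(10,28)=10. stock: 28 - 10 = 18. total_sold = 10
  Event 3 (sale 9): sell min(9,18)=9. stock: 18 - 9 = 9. total_sold = 19
  Event 4 (restock 20): 9 + 20 = 29
  Event 5 (restock 30): 29 + 30 = 59
  Event 6 (sale 11): sell min(11,59)=11. stock: 59 - 11 = 48. total_sold = 30
  Event 7 (sale 24): sell min(24,48)=24. stock: 48 - 24 = 24. total_sold = 54
Final: stock = 24, total_sold = 54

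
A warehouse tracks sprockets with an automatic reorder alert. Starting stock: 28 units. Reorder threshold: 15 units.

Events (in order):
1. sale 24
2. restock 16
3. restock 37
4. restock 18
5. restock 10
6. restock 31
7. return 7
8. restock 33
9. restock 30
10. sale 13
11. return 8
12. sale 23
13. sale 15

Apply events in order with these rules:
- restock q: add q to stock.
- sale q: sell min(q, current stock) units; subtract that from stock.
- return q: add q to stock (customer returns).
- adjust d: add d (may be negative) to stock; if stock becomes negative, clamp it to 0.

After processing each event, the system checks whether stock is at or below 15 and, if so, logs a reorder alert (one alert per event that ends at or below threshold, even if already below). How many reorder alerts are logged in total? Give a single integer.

Processing events:
Start: stock = 28
  Event 1 (sale 24): sell min(24,28)=24. stock: 28 - 24 = 4. total_sold = 24
  Event 2 (restock 16): 4 + 16 = 20
  Event 3 (restock 37): 20 + 37 = 57
  Event 4 (restock 18): 57 + 18 = 75
  Event 5 (restock 10): 75 + 10 = 85
  Event 6 (restock 31): 85 + 31 = 116
  Event 7 (return 7): 116 + 7 = 123
  Event 8 (restock 33): 123 + 33 = 156
  Event 9 (restock 30): 156 + 30 = 186
  Event 10 (sale 13): sell min(13,186)=13. stock: 186 - 13 = 173. total_sold = 37
  Event 11 (return 8): 173 + 8 = 181
  Event 12 (sale 23): sell min(23,181)=23. stock: 181 - 23 = 158. total_sold = 60
  Event 13 (sale 15): sell min(15,158)=15. stock: 158 - 15 = 143. total_sold = 75
Final: stock = 143, total_sold = 75

Checking against threshold 15:
  After event 1: stock=4 <= 15 -> ALERT
  After event 2: stock=20 > 15
  After event 3: stock=57 > 15
  After event 4: stock=75 > 15
  After event 5: stock=85 > 15
  After event 6: stock=116 > 15
  After event 7: stock=123 > 15
  After event 8: stock=156 > 15
  After event 9: stock=186 > 15
  After event 10: stock=173 > 15
  After event 11: stock=181 > 15
  After event 12: stock=158 > 15
  After event 13: stock=143 > 15
Alert events: [1]. Count = 1

Answer: 1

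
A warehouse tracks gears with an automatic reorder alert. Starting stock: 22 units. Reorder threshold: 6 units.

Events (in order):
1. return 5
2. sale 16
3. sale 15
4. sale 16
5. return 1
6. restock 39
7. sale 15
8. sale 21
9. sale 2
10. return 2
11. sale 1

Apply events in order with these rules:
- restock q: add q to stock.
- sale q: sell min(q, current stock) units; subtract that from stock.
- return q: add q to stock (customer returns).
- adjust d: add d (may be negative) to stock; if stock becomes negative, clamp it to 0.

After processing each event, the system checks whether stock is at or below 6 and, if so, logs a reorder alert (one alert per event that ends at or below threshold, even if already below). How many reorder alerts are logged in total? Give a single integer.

Answer: 7

Derivation:
Processing events:
Start: stock = 22
  Event 1 (return 5): 22 + 5 = 27
  Event 2 (sale 16): sell min(16,27)=16. stock: 27 - 16 = 11. total_sold = 16
  Event 3 (sale 15): sell min(15,11)=11. stock: 11 - 11 = 0. total_sold = 27
  Event 4 (sale 16): sell min(16,0)=0. stock: 0 - 0 = 0. total_sold = 27
  Event 5 (return 1): 0 + 1 = 1
  Event 6 (restock 39): 1 + 39 = 40
  Event 7 (sale 15): sell min(15,40)=15. stock: 40 - 15 = 25. total_sold = 42
  Event 8 (sale 21): sell min(21,25)=21. stock: 25 - 21 = 4. total_sold = 63
  Event 9 (sale 2): sell min(2,4)=2. stock: 4 - 2 = 2. total_sold = 65
  Event 10 (return 2): 2 + 2 = 4
  Event 11 (sale 1): sell min(1,4)=1. stock: 4 - 1 = 3. total_sold = 66
Final: stock = 3, total_sold = 66

Checking against threshold 6:
  After event 1: stock=27 > 6
  After event 2: stock=11 > 6
  After event 3: stock=0 <= 6 -> ALERT
  After event 4: stock=0 <= 6 -> ALERT
  After event 5: stock=1 <= 6 -> ALERT
  After event 6: stock=40 > 6
  After event 7: stock=25 > 6
  After event 8: stock=4 <= 6 -> ALERT
  After event 9: stock=2 <= 6 -> ALERT
  After event 10: stock=4 <= 6 -> ALERT
  After event 11: stock=3 <= 6 -> ALERT
Alert events: [3, 4, 5, 8, 9, 10, 11]. Count = 7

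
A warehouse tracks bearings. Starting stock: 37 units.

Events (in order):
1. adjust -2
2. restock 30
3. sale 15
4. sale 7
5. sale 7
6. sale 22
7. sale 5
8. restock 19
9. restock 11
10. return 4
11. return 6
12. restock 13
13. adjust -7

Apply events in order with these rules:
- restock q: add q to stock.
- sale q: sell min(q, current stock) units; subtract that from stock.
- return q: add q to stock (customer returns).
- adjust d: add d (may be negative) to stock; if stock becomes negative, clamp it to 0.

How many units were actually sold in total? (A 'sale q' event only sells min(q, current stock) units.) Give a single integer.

Answer: 56

Derivation:
Processing events:
Start: stock = 37
  Event 1 (adjust -2): 37 + -2 = 35
  Event 2 (restock 30): 35 + 30 = 65
  Event 3 (sale 15): sell min(15,65)=15. stock: 65 - 15 = 50. total_sold = 15
  Event 4 (sale 7): sell min(7,50)=7. stock: 50 - 7 = 43. total_sold = 22
  Event 5 (sale 7): sell min(7,43)=7. stock: 43 - 7 = 36. total_sold = 29
  Event 6 (sale 22): sell min(22,36)=22. stock: 36 - 22 = 14. total_sold = 51
  Event 7 (sale 5): sell min(5,14)=5. stock: 14 - 5 = 9. total_sold = 56
  Event 8 (restock 19): 9 + 19 = 28
  Event 9 (restock 11): 28 + 11 = 39
  Event 10 (return 4): 39 + 4 = 43
  Event 11 (return 6): 43 + 6 = 49
  Event 12 (restock 13): 49 + 13 = 62
  Event 13 (adjust -7): 62 + -7 = 55
Final: stock = 55, total_sold = 56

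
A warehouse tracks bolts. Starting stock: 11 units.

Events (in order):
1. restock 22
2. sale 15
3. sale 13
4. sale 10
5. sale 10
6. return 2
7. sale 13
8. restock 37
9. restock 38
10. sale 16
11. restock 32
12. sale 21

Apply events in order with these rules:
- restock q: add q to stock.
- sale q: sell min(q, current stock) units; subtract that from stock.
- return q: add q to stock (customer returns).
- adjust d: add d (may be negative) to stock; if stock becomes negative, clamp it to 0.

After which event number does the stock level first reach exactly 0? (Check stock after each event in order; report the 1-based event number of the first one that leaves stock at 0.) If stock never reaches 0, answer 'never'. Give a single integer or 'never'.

Processing events:
Start: stock = 11
  Event 1 (restock 22): 11 + 22 = 33
  Event 2 (sale 15): sell min(15,33)=15. stock: 33 - 15 = 18. total_sold = 15
  Event 3 (sale 13): sell min(13,18)=13. stock: 18 - 13 = 5. total_sold = 28
  Event 4 (sale 10): sell min(10,5)=5. stock: 5 - 5 = 0. total_sold = 33
  Event 5 (sale 10): sell min(10,0)=0. stock: 0 - 0 = 0. total_sold = 33
  Event 6 (return 2): 0 + 2 = 2
  Event 7 (sale 13): sell min(13,2)=2. stock: 2 - 2 = 0. total_sold = 35
  Event 8 (restock 37): 0 + 37 = 37
  Event 9 (restock 38): 37 + 38 = 75
  Event 10 (sale 16): sell min(16,75)=16. stock: 75 - 16 = 59. total_sold = 51
  Event 11 (restock 32): 59 + 32 = 91
  Event 12 (sale 21): sell min(21,91)=21. stock: 91 - 21 = 70. total_sold = 72
Final: stock = 70, total_sold = 72

First zero at event 4.

Answer: 4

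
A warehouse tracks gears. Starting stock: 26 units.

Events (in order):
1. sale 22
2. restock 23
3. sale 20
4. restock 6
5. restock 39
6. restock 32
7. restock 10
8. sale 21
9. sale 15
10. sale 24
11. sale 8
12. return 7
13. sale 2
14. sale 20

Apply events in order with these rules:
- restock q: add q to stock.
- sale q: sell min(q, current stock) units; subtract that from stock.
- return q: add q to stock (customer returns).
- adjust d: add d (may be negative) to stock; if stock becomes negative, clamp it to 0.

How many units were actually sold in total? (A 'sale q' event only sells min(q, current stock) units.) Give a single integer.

Answer: 132

Derivation:
Processing events:
Start: stock = 26
  Event 1 (sale 22): sell min(22,26)=22. stock: 26 - 22 = 4. total_sold = 22
  Event 2 (restock 23): 4 + 23 = 27
  Event 3 (sale 20): sell min(20,27)=20. stock: 27 - 20 = 7. total_sold = 42
  Event 4 (restock 6): 7 + 6 = 13
  Event 5 (restock 39): 13 + 39 = 52
  Event 6 (restock 32): 52 + 32 = 84
  Event 7 (restock 10): 84 + 10 = 94
  Event 8 (sale 21): sell min(21,94)=21. stock: 94 - 21 = 73. total_sold = 63
  Event 9 (sale 15): sell min(15,73)=15. stock: 73 - 15 = 58. total_sold = 78
  Event 10 (sale 24): sell min(24,58)=24. stock: 58 - 24 = 34. total_sold = 102
  Event 11 (sale 8): sell min(8,34)=8. stock: 34 - 8 = 26. total_sold = 110
  Event 12 (return 7): 26 + 7 = 33
  Event 13 (sale 2): sell min(2,33)=2. stock: 33 - 2 = 31. total_sold = 112
  Event 14 (sale 20): sell min(20,31)=20. stock: 31 - 20 = 11. total_sold = 132
Final: stock = 11, total_sold = 132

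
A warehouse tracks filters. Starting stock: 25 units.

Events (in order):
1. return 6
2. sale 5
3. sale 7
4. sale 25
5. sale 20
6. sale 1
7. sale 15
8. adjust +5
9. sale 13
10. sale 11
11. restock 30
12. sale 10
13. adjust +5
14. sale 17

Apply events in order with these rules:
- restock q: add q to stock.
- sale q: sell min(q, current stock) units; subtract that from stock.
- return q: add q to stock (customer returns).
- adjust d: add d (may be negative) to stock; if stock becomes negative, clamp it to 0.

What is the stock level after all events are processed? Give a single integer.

Processing events:
Start: stock = 25
  Event 1 (return 6): 25 + 6 = 31
  Event 2 (sale 5): sell min(5,31)=5. stock: 31 - 5 = 26. total_sold = 5
  Event 3 (sale 7): sell min(7,26)=7. stock: 26 - 7 = 19. total_sold = 12
  Event 4 (sale 25): sell min(25,19)=19. stock: 19 - 19 = 0. total_sold = 31
  Event 5 (sale 20): sell min(20,0)=0. stock: 0 - 0 = 0. total_sold = 31
  Event 6 (sale 1): sell min(1,0)=0. stock: 0 - 0 = 0. total_sold = 31
  Event 7 (sale 15): sell min(15,0)=0. stock: 0 - 0 = 0. total_sold = 31
  Event 8 (adjust +5): 0 + 5 = 5
  Event 9 (sale 13): sell min(13,5)=5. stock: 5 - 5 = 0. total_sold = 36
  Event 10 (sale 11): sell min(11,0)=0. stock: 0 - 0 = 0. total_sold = 36
  Event 11 (restock 30): 0 + 30 = 30
  Event 12 (sale 10): sell min(10,30)=10. stock: 30 - 10 = 20. total_sold = 46
  Event 13 (adjust +5): 20 + 5 = 25
  Event 14 (sale 17): sell min(17,25)=17. stock: 25 - 17 = 8. total_sold = 63
Final: stock = 8, total_sold = 63

Answer: 8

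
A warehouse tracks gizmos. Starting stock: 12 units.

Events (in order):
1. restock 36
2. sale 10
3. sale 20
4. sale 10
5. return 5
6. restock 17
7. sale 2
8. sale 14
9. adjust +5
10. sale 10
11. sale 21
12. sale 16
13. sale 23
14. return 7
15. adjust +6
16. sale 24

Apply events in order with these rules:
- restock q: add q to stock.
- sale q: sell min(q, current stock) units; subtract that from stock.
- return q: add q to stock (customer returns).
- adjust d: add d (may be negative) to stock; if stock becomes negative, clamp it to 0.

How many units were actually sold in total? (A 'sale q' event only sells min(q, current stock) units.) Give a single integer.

Answer: 88

Derivation:
Processing events:
Start: stock = 12
  Event 1 (restock 36): 12 + 36 = 48
  Event 2 (sale 10): sell min(10,48)=10. stock: 48 - 10 = 38. total_sold = 10
  Event 3 (sale 20): sell min(20,38)=20. stock: 38 - 20 = 18. total_sold = 30
  Event 4 (sale 10): sell min(10,18)=10. stock: 18 - 10 = 8. total_sold = 40
  Event 5 (return 5): 8 + 5 = 13
  Event 6 (restock 17): 13 + 17 = 30
  Event 7 (sale 2): sell min(2,30)=2. stock: 30 - 2 = 28. total_sold = 42
  Event 8 (sale 14): sell min(14,28)=14. stock: 28 - 14 = 14. total_sold = 56
  Event 9 (adjust +5): 14 + 5 = 19
  Event 10 (sale 10): sell min(10,19)=10. stock: 19 - 10 = 9. total_sold = 66
  Event 11 (sale 21): sell min(21,9)=9. stock: 9 - 9 = 0. total_sold = 75
  Event 12 (sale 16): sell min(16,0)=0. stock: 0 - 0 = 0. total_sold = 75
  Event 13 (sale 23): sell min(23,0)=0. stock: 0 - 0 = 0. total_sold = 75
  Event 14 (return 7): 0 + 7 = 7
  Event 15 (adjust +6): 7 + 6 = 13
  Event 16 (sale 24): sell min(24,13)=13. stock: 13 - 13 = 0. total_sold = 88
Final: stock = 0, total_sold = 88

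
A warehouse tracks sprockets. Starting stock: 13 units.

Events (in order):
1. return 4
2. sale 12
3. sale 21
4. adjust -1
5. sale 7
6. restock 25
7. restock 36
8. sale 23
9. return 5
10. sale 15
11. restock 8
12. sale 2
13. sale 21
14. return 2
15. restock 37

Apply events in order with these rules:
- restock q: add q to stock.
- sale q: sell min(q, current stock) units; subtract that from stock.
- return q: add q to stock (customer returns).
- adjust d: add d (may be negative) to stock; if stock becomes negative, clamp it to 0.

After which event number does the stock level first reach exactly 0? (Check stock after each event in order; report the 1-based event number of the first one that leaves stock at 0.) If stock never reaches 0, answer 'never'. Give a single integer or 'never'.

Answer: 3

Derivation:
Processing events:
Start: stock = 13
  Event 1 (return 4): 13 + 4 = 17
  Event 2 (sale 12): sell min(12,17)=12. stock: 17 - 12 = 5. total_sold = 12
  Event 3 (sale 21): sell min(21,5)=5. stock: 5 - 5 = 0. total_sold = 17
  Event 4 (adjust -1): 0 + -1 = 0 (clamped to 0)
  Event 5 (sale 7): sell min(7,0)=0. stock: 0 - 0 = 0. total_sold = 17
  Event 6 (restock 25): 0 + 25 = 25
  Event 7 (restock 36): 25 + 36 = 61
  Event 8 (sale 23): sell min(23,61)=23. stock: 61 - 23 = 38. total_sold = 40
  Event 9 (return 5): 38 + 5 = 43
  Event 10 (sale 15): sell min(15,43)=15. stock: 43 - 15 = 28. total_sold = 55
  Event 11 (restock 8): 28 + 8 = 36
  Event 12 (sale 2): sell min(2,36)=2. stock: 36 - 2 = 34. total_sold = 57
  Event 13 (sale 21): sell min(21,34)=21. stock: 34 - 21 = 13. total_sold = 78
  Event 14 (return 2): 13 + 2 = 15
  Event 15 (restock 37): 15 + 37 = 52
Final: stock = 52, total_sold = 78

First zero at event 3.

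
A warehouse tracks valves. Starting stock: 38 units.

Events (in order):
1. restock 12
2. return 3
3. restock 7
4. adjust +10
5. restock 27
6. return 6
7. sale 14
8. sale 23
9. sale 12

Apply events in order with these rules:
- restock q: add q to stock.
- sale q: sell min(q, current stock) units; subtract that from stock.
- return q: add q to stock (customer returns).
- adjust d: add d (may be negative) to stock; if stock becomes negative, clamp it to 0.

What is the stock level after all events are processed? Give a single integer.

Answer: 54

Derivation:
Processing events:
Start: stock = 38
  Event 1 (restock 12): 38 + 12 = 50
  Event 2 (return 3): 50 + 3 = 53
  Event 3 (restock 7): 53 + 7 = 60
  Event 4 (adjust +10): 60 + 10 = 70
  Event 5 (restock 27): 70 + 27 = 97
  Event 6 (return 6): 97 + 6 = 103
  Event 7 (sale 14): sell min(14,103)=14. stock: 103 - 14 = 89. total_sold = 14
  Event 8 (sale 23): sell min(23,89)=23. stock: 89 - 23 = 66. total_sold = 37
  Event 9 (sale 12): sell min(12,66)=12. stock: 66 - 12 = 54. total_sold = 49
Final: stock = 54, total_sold = 49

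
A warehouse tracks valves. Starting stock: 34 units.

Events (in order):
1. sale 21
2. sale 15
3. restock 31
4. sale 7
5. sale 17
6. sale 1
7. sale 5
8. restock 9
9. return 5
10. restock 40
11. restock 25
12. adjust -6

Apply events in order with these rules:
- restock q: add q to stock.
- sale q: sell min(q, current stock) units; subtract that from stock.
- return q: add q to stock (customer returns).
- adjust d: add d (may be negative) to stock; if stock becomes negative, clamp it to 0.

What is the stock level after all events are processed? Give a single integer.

Answer: 74

Derivation:
Processing events:
Start: stock = 34
  Event 1 (sale 21): sell min(21,34)=21. stock: 34 - 21 = 13. total_sold = 21
  Event 2 (sale 15): sell min(15,13)=13. stock: 13 - 13 = 0. total_sold = 34
  Event 3 (restock 31): 0 + 31 = 31
  Event 4 (sale 7): sell min(7,31)=7. stock: 31 - 7 = 24. total_sold = 41
  Event 5 (sale 17): sell min(17,24)=17. stock: 24 - 17 = 7. total_sold = 58
  Event 6 (sale 1): sell min(1,7)=1. stock: 7 - 1 = 6. total_sold = 59
  Event 7 (sale 5): sell min(5,6)=5. stock: 6 - 5 = 1. total_sold = 64
  Event 8 (restock 9): 1 + 9 = 10
  Event 9 (return 5): 10 + 5 = 15
  Event 10 (restock 40): 15 + 40 = 55
  Event 11 (restock 25): 55 + 25 = 80
  Event 12 (adjust -6): 80 + -6 = 74
Final: stock = 74, total_sold = 64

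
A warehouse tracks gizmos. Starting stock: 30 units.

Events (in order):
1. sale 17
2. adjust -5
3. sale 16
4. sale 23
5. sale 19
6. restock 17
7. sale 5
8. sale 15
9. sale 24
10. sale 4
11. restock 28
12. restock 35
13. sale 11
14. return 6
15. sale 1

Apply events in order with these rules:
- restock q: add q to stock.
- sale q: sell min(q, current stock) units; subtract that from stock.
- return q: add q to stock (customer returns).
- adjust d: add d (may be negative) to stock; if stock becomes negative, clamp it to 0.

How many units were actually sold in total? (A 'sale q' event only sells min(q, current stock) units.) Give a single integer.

Answer: 54

Derivation:
Processing events:
Start: stock = 30
  Event 1 (sale 17): sell min(17,30)=17. stock: 30 - 17 = 13. total_sold = 17
  Event 2 (adjust -5): 13 + -5 = 8
  Event 3 (sale 16): sell min(16,8)=8. stock: 8 - 8 = 0. total_sold = 25
  Event 4 (sale 23): sell min(23,0)=0. stock: 0 - 0 = 0. total_sold = 25
  Event 5 (sale 19): sell min(19,0)=0. stock: 0 - 0 = 0. total_sold = 25
  Event 6 (restock 17): 0 + 17 = 17
  Event 7 (sale 5): sell min(5,17)=5. stock: 17 - 5 = 12. total_sold = 30
  Event 8 (sale 15): sell min(15,12)=12. stock: 12 - 12 = 0. total_sold = 42
  Event 9 (sale 24): sell min(24,0)=0. stock: 0 - 0 = 0. total_sold = 42
  Event 10 (sale 4): sell min(4,0)=0. stock: 0 - 0 = 0. total_sold = 42
  Event 11 (restock 28): 0 + 28 = 28
  Event 12 (restock 35): 28 + 35 = 63
  Event 13 (sale 11): sell min(11,63)=11. stock: 63 - 11 = 52. total_sold = 53
  Event 14 (return 6): 52 + 6 = 58
  Event 15 (sale 1): sell min(1,58)=1. stock: 58 - 1 = 57. total_sold = 54
Final: stock = 57, total_sold = 54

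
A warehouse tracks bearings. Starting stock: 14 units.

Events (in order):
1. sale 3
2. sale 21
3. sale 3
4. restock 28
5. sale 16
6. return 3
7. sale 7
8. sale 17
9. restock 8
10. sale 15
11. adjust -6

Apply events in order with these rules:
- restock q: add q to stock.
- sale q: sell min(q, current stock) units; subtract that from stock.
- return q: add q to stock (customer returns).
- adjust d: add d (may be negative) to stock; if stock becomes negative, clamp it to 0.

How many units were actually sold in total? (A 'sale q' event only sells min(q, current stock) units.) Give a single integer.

Processing events:
Start: stock = 14
  Event 1 (sale 3): sell min(3,14)=3. stock: 14 - 3 = 11. total_sold = 3
  Event 2 (sale 21): sell min(21,11)=11. stock: 11 - 11 = 0. total_sold = 14
  Event 3 (sale 3): sell min(3,0)=0. stock: 0 - 0 = 0. total_sold = 14
  Event 4 (restock 28): 0 + 28 = 28
  Event 5 (sale 16): sell min(16,28)=16. stock: 28 - 16 = 12. total_sold = 30
  Event 6 (return 3): 12 + 3 = 15
  Event 7 (sale 7): sell min(7,15)=7. stock: 15 - 7 = 8. total_sold = 37
  Event 8 (sale 17): sell min(17,8)=8. stock: 8 - 8 = 0. total_sold = 45
  Event 9 (restock 8): 0 + 8 = 8
  Event 10 (sale 15): sell min(15,8)=8. stock: 8 - 8 = 0. total_sold = 53
  Event 11 (adjust -6): 0 + -6 = 0 (clamped to 0)
Final: stock = 0, total_sold = 53

Answer: 53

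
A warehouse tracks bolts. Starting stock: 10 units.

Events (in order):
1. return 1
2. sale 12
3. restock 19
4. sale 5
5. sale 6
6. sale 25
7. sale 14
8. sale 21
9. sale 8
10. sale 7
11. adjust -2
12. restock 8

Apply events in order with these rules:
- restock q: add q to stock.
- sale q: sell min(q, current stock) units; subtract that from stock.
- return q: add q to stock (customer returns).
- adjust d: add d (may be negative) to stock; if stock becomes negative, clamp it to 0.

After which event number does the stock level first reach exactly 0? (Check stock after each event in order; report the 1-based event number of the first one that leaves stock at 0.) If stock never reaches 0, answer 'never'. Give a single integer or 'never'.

Processing events:
Start: stock = 10
  Event 1 (return 1): 10 + 1 = 11
  Event 2 (sale 12): sell min(12,11)=11. stock: 11 - 11 = 0. total_sold = 11
  Event 3 (restock 19): 0 + 19 = 19
  Event 4 (sale 5): sell min(5,19)=5. stock: 19 - 5 = 14. total_sold = 16
  Event 5 (sale 6): sell min(6,14)=6. stock: 14 - 6 = 8. total_sold = 22
  Event 6 (sale 25): sell min(25,8)=8. stock: 8 - 8 = 0. total_sold = 30
  Event 7 (sale 14): sell min(14,0)=0. stock: 0 - 0 = 0. total_sold = 30
  Event 8 (sale 21): sell min(21,0)=0. stock: 0 - 0 = 0. total_sold = 30
  Event 9 (sale 8): sell min(8,0)=0. stock: 0 - 0 = 0. total_sold = 30
  Event 10 (sale 7): sell min(7,0)=0. stock: 0 - 0 = 0. total_sold = 30
  Event 11 (adjust -2): 0 + -2 = 0 (clamped to 0)
  Event 12 (restock 8): 0 + 8 = 8
Final: stock = 8, total_sold = 30

First zero at event 2.

Answer: 2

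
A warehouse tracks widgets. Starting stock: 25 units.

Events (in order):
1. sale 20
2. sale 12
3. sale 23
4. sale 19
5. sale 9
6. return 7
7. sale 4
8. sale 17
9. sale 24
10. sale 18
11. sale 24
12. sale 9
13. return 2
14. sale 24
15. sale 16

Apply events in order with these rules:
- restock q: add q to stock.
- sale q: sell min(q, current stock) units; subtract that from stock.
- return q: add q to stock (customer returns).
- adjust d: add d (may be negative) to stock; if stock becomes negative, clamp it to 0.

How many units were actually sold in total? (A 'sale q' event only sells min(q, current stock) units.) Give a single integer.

Processing events:
Start: stock = 25
  Event 1 (sale 20): sell min(20,25)=20. stock: 25 - 20 = 5. total_sold = 20
  Event 2 (sale 12): sell min(12,5)=5. stock: 5 - 5 = 0. total_sold = 25
  Event 3 (sale 23): sell min(23,0)=0. stock: 0 - 0 = 0. total_sold = 25
  Event 4 (sale 19): sell min(19,0)=0. stock: 0 - 0 = 0. total_sold = 25
  Event 5 (sale 9): sell min(9,0)=0. stock: 0 - 0 = 0. total_sold = 25
  Event 6 (return 7): 0 + 7 = 7
  Event 7 (sale 4): sell min(4,7)=4. stock: 7 - 4 = 3. total_sold = 29
  Event 8 (sale 17): sell min(17,3)=3. stock: 3 - 3 = 0. total_sold = 32
  Event 9 (sale 24): sell min(24,0)=0. stock: 0 - 0 = 0. total_sold = 32
  Event 10 (sale 18): sell min(18,0)=0. stock: 0 - 0 = 0. total_sold = 32
  Event 11 (sale 24): sell min(24,0)=0. stock: 0 - 0 = 0. total_sold = 32
  Event 12 (sale 9): sell min(9,0)=0. stock: 0 - 0 = 0. total_sold = 32
  Event 13 (return 2): 0 + 2 = 2
  Event 14 (sale 24): sell min(24,2)=2. stock: 2 - 2 = 0. total_sold = 34
  Event 15 (sale 16): sell min(16,0)=0. stock: 0 - 0 = 0. total_sold = 34
Final: stock = 0, total_sold = 34

Answer: 34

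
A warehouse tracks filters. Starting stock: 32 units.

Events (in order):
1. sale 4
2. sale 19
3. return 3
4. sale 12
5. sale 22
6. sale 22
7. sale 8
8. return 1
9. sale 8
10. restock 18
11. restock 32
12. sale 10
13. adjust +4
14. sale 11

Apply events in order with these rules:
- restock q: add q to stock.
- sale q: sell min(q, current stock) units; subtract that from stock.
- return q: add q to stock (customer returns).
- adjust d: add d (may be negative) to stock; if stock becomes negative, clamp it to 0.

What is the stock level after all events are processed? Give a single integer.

Answer: 33

Derivation:
Processing events:
Start: stock = 32
  Event 1 (sale 4): sell min(4,32)=4. stock: 32 - 4 = 28. total_sold = 4
  Event 2 (sale 19): sell min(19,28)=19. stock: 28 - 19 = 9. total_sold = 23
  Event 3 (return 3): 9 + 3 = 12
  Event 4 (sale 12): sell min(12,12)=12. stock: 12 - 12 = 0. total_sold = 35
  Event 5 (sale 22): sell min(22,0)=0. stock: 0 - 0 = 0. total_sold = 35
  Event 6 (sale 22): sell min(22,0)=0. stock: 0 - 0 = 0. total_sold = 35
  Event 7 (sale 8): sell min(8,0)=0. stock: 0 - 0 = 0. total_sold = 35
  Event 8 (return 1): 0 + 1 = 1
  Event 9 (sale 8): sell min(8,1)=1. stock: 1 - 1 = 0. total_sold = 36
  Event 10 (restock 18): 0 + 18 = 18
  Event 11 (restock 32): 18 + 32 = 50
  Event 12 (sale 10): sell min(10,50)=10. stock: 50 - 10 = 40. total_sold = 46
  Event 13 (adjust +4): 40 + 4 = 44
  Event 14 (sale 11): sell min(11,44)=11. stock: 44 - 11 = 33. total_sold = 57
Final: stock = 33, total_sold = 57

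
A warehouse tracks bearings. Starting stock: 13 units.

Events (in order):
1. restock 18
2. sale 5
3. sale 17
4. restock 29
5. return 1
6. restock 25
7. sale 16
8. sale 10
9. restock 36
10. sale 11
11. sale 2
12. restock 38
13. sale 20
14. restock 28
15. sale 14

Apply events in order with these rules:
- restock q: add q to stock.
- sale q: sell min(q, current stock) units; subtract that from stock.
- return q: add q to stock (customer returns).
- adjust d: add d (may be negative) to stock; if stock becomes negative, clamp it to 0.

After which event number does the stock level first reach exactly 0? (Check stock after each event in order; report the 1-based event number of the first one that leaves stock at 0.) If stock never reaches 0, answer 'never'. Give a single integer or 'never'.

Processing events:
Start: stock = 13
  Event 1 (restock 18): 13 + 18 = 31
  Event 2 (sale 5): sell min(5,31)=5. stock: 31 - 5 = 26. total_sold = 5
  Event 3 (sale 17): sell min(17,26)=17. stock: 26 - 17 = 9. total_sold = 22
  Event 4 (restock 29): 9 + 29 = 38
  Event 5 (return 1): 38 + 1 = 39
  Event 6 (restock 25): 39 + 25 = 64
  Event 7 (sale 16): sell min(16,64)=16. stock: 64 - 16 = 48. total_sold = 38
  Event 8 (sale 10): sell min(10,48)=10. stock: 48 - 10 = 38. total_sold = 48
  Event 9 (restock 36): 38 + 36 = 74
  Event 10 (sale 11): sell min(11,74)=11. stock: 74 - 11 = 63. total_sold = 59
  Event 11 (sale 2): sell min(2,63)=2. stock: 63 - 2 = 61. total_sold = 61
  Event 12 (restock 38): 61 + 38 = 99
  Event 13 (sale 20): sell min(20,99)=20. stock: 99 - 20 = 79. total_sold = 81
  Event 14 (restock 28): 79 + 28 = 107
  Event 15 (sale 14): sell min(14,107)=14. stock: 107 - 14 = 93. total_sold = 95
Final: stock = 93, total_sold = 95

Stock never reaches 0.

Answer: never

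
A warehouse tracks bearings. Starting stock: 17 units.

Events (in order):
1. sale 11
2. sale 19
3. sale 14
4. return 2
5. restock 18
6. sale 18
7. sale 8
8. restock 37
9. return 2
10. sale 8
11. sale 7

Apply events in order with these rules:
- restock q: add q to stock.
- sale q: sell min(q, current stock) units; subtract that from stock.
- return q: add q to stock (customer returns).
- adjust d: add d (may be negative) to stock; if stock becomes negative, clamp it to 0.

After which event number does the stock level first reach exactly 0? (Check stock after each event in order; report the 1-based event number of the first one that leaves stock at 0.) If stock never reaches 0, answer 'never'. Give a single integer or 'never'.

Processing events:
Start: stock = 17
  Event 1 (sale 11): sell min(11,17)=11. stock: 17 - 11 = 6. total_sold = 11
  Event 2 (sale 19): sell min(19,6)=6. stock: 6 - 6 = 0. total_sold = 17
  Event 3 (sale 14): sell min(14,0)=0. stock: 0 - 0 = 0. total_sold = 17
  Event 4 (return 2): 0 + 2 = 2
  Event 5 (restock 18): 2 + 18 = 20
  Event 6 (sale 18): sell min(18,20)=18. stock: 20 - 18 = 2. total_sold = 35
  Event 7 (sale 8): sell min(8,2)=2. stock: 2 - 2 = 0. total_sold = 37
  Event 8 (restock 37): 0 + 37 = 37
  Event 9 (return 2): 37 + 2 = 39
  Event 10 (sale 8): sell min(8,39)=8. stock: 39 - 8 = 31. total_sold = 45
  Event 11 (sale 7): sell min(7,31)=7. stock: 31 - 7 = 24. total_sold = 52
Final: stock = 24, total_sold = 52

First zero at event 2.

Answer: 2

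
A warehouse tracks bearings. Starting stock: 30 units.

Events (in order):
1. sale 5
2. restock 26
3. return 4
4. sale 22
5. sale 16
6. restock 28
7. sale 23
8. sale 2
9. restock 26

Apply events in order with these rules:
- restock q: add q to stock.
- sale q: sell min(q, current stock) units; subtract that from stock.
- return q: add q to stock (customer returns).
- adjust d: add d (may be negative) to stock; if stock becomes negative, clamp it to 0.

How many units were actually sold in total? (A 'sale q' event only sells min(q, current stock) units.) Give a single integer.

Answer: 68

Derivation:
Processing events:
Start: stock = 30
  Event 1 (sale 5): sell min(5,30)=5. stock: 30 - 5 = 25. total_sold = 5
  Event 2 (restock 26): 25 + 26 = 51
  Event 3 (return 4): 51 + 4 = 55
  Event 4 (sale 22): sell min(22,55)=22. stock: 55 - 22 = 33. total_sold = 27
  Event 5 (sale 16): sell min(16,33)=16. stock: 33 - 16 = 17. total_sold = 43
  Event 6 (restock 28): 17 + 28 = 45
  Event 7 (sale 23): sell min(23,45)=23. stock: 45 - 23 = 22. total_sold = 66
  Event 8 (sale 2): sell min(2,22)=2. stock: 22 - 2 = 20. total_sold = 68
  Event 9 (restock 26): 20 + 26 = 46
Final: stock = 46, total_sold = 68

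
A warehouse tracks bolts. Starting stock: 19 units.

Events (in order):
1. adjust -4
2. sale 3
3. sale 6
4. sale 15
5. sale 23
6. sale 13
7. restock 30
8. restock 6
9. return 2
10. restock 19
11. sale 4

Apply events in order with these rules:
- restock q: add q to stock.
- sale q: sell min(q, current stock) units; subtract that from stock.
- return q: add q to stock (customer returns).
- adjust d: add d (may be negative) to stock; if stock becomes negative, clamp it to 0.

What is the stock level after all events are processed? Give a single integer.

Processing events:
Start: stock = 19
  Event 1 (adjust -4): 19 + -4 = 15
  Event 2 (sale 3): sell min(3,15)=3. stock: 15 - 3 = 12. total_sold = 3
  Event 3 (sale 6): sell min(6,12)=6. stock: 12 - 6 = 6. total_sold = 9
  Event 4 (sale 15): sell min(15,6)=6. stock: 6 - 6 = 0. total_sold = 15
  Event 5 (sale 23): sell min(23,0)=0. stock: 0 - 0 = 0. total_sold = 15
  Event 6 (sale 13): sell min(13,0)=0. stock: 0 - 0 = 0. total_sold = 15
  Event 7 (restock 30): 0 + 30 = 30
  Event 8 (restock 6): 30 + 6 = 36
  Event 9 (return 2): 36 + 2 = 38
  Event 10 (restock 19): 38 + 19 = 57
  Event 11 (sale 4): sell min(4,57)=4. stock: 57 - 4 = 53. total_sold = 19
Final: stock = 53, total_sold = 19

Answer: 53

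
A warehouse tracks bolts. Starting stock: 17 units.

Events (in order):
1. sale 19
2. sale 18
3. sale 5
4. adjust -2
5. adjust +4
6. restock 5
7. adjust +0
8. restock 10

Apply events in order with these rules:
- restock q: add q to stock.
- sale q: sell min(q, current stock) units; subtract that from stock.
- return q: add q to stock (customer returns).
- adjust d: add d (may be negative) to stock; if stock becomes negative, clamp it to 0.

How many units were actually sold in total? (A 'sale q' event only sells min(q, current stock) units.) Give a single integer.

Processing events:
Start: stock = 17
  Event 1 (sale 19): sell min(19,17)=17. stock: 17 - 17 = 0. total_sold = 17
  Event 2 (sale 18): sell min(18,0)=0. stock: 0 - 0 = 0. total_sold = 17
  Event 3 (sale 5): sell min(5,0)=0. stock: 0 - 0 = 0. total_sold = 17
  Event 4 (adjust -2): 0 + -2 = 0 (clamped to 0)
  Event 5 (adjust +4): 0 + 4 = 4
  Event 6 (restock 5): 4 + 5 = 9
  Event 7 (adjust +0): 9 + 0 = 9
  Event 8 (restock 10): 9 + 10 = 19
Final: stock = 19, total_sold = 17

Answer: 17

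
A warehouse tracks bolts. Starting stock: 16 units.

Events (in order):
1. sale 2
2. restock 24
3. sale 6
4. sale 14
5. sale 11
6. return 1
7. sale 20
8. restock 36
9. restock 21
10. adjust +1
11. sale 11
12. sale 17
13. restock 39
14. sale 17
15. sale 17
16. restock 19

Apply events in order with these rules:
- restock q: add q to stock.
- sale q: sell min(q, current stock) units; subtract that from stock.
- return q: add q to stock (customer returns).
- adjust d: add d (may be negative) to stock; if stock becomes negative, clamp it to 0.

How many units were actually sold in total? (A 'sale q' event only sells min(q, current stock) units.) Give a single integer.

Processing events:
Start: stock = 16
  Event 1 (sale 2): sell min(2,16)=2. stock: 16 - 2 = 14. total_sold = 2
  Event 2 (restock 24): 14 + 24 = 38
  Event 3 (sale 6): sell min(6,38)=6. stock: 38 - 6 = 32. total_sold = 8
  Event 4 (sale 14): sell min(14,32)=14. stock: 32 - 14 = 18. total_sold = 22
  Event 5 (sale 11): sell min(11,18)=11. stock: 18 - 11 = 7. total_sold = 33
  Event 6 (return 1): 7 + 1 = 8
  Event 7 (sale 20): sell min(20,8)=8. stock: 8 - 8 = 0. total_sold = 41
  Event 8 (restock 36): 0 + 36 = 36
  Event 9 (restock 21): 36 + 21 = 57
  Event 10 (adjust +1): 57 + 1 = 58
  Event 11 (sale 11): sell min(11,58)=11. stock: 58 - 11 = 47. total_sold = 52
  Event 12 (sale 17): sell min(17,47)=17. stock: 47 - 17 = 30. total_sold = 69
  Event 13 (restock 39): 30 + 39 = 69
  Event 14 (sale 17): sell min(17,69)=17. stock: 69 - 17 = 52. total_sold = 86
  Event 15 (sale 17): sell min(17,52)=17. stock: 52 - 17 = 35. total_sold = 103
  Event 16 (restock 19): 35 + 19 = 54
Final: stock = 54, total_sold = 103

Answer: 103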